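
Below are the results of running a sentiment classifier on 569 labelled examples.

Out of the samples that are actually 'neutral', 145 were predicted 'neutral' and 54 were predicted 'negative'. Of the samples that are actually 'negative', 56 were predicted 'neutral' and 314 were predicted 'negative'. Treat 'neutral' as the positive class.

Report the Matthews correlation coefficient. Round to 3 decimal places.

MCC = (TP·TN − FP·FN) / √((TP+FP)(TP+FN)(TN+FP)(TN+FN))
Numerator = 145·314 − 56·54 = 42506
Denominator = √(201·199·370·368) = √5446263840 = 73798.8065
MCC = 42506 / 73798.8065 = 0.576

0.576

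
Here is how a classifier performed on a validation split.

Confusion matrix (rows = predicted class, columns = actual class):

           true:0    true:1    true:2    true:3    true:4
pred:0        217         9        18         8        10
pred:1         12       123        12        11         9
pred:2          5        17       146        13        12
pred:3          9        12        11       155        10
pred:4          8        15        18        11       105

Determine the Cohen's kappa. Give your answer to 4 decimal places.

Observed agreement pₒ = trace/N = 746/976 = 0.76434
Expected agreement pₑ = Σ (rowᵢ·colᵢ)/N² = (251·262 + 176·167 + 205·193 + 198·197 + 146·157)/976² = 0.20644
κ = (pₒ − pₑ)/(1 − pₑ) = (0.76434 − 0.20644)/(1 − 0.20644) = 0.7030

0.7030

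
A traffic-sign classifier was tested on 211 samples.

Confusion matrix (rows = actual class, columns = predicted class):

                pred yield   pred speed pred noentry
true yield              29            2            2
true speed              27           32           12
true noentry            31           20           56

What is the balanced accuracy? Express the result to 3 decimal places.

Balanced accuracy = mean of per-class recall.
  yield: recall = 29/33 = 0.8788
  speed: recall = 32/71 = 0.4507
  noentry: recall = 56/107 = 0.5234
Mean = (0.8788 + 0.4507 + 0.5234) / 3 = 0.618

0.618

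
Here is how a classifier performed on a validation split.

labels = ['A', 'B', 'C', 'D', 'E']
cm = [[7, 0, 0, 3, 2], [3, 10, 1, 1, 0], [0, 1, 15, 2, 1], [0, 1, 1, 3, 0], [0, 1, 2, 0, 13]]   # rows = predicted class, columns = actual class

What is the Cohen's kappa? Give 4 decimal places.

Observed agreement pₒ = trace/N = 48/67 = 0.71642
Expected agreement pₑ = Σ (rowᵢ·colᵢ)/N² = (10·12 + 13·15 + 19·19 + 9·5 + 16·16)/67² = 0.21764
κ = (pₒ − pₑ)/(1 − pₑ) = (0.71642 − 0.21764)/(1 − 0.21764) = 0.6375

0.6375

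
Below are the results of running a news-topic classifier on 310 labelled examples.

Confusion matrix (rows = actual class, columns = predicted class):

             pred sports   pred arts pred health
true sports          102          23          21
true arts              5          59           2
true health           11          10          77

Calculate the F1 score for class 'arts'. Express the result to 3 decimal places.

One-vs-rest for 'arts': TP = diagonal; FP = other classes predicted 'arts'; FN = 'arts' predicted as other.
F1 score = 2·TP/(2·TP+FP+FN).
arts: TP=59, FP=23+10=33, FN=5+2=7 → 118/158 = 0.7468

0.747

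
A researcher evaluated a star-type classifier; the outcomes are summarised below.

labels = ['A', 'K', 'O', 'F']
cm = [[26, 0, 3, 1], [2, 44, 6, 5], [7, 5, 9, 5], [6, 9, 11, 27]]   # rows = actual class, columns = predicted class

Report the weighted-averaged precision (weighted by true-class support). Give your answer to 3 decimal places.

0.651

Per-class precision (TP/(TP+FP)):
  A: TP=26, FP=2+7+6=15 → 26/41 = 0.6341
  K: TP=44, FP=0+5+9=14 → 44/58 = 0.7586
  O: TP=9, FP=3+6+11=20 → 9/29 = 0.3103
  F: TP=27, FP=1+5+5=11 → 27/38 = 0.7105
Weighted-precision = Σ (supportᵢ/N)·precisionᵢ with N=166: (30/166)·0.6341 + (57/166)·0.7586 + (26/166)·0.3103 + (53/166)·0.7105 = 0.651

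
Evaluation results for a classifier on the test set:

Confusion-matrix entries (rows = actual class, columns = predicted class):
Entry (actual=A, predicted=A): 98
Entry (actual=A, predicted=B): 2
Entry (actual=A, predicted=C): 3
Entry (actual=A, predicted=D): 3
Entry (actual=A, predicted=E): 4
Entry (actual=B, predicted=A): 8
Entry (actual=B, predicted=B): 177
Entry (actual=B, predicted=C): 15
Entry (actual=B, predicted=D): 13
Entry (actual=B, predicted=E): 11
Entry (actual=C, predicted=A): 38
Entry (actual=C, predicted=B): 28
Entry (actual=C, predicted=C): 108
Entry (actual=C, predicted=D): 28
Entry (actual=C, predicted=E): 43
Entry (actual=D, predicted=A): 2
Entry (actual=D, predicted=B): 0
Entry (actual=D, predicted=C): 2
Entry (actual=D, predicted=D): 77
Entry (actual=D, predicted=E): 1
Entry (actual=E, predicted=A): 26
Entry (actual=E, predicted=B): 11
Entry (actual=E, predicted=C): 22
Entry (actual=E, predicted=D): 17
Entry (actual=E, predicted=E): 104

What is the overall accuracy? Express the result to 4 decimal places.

Accuracy = trace / total = (98+177+108+77+104=564) / 841 = 564/841 = 0.6706

0.6706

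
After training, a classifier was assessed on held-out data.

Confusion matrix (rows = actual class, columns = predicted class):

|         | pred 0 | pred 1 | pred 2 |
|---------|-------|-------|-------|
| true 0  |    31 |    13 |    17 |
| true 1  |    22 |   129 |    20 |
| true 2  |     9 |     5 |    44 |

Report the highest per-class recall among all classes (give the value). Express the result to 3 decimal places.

Per-class recall (TP/(TP+FN)):
  0: TP=31, FN=13+17=30 → 31/61 = 0.5082
  1: TP=129, FN=22+20=42 → 129/171 = 0.7544
  2: TP=44, FN=9+5=14 → 44/58 = 0.7586
Highest is class '2' with recall = 0.759.

0.759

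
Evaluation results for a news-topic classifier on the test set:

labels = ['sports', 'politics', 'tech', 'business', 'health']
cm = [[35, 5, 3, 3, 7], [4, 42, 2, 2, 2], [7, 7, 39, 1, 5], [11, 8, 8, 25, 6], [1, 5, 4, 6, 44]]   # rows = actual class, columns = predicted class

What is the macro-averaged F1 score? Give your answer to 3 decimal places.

Per-class F1 score (2·TP/(2·TP+FP+FN)):
  sports: TP=35, FP=4+7+11+1=23, FN=5+3+3+7=18 → 70/111 = 0.6306
  politics: TP=42, FP=5+7+8+5=25, FN=4+2+2+2=10 → 84/119 = 0.7059
  tech: TP=39, FP=3+2+8+4=17, FN=7+7+1+5=20 → 78/115 = 0.6783
  business: TP=25, FP=3+2+1+6=12, FN=11+8+8+6=33 → 50/95 = 0.5263
  health: TP=44, FP=7+2+5+6=20, FN=1+5+4+6=16 → 88/124 = 0.7097
Macro-F1 score = mean = (0.6306 + 0.7059 + 0.6783 + 0.5263 + 0.7097) / 5 = 0.650

0.650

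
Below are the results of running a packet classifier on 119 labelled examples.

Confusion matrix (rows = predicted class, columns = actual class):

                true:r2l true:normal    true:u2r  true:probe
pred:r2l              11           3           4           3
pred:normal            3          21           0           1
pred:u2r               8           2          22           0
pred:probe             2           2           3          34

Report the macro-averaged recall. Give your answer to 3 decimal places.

0.715

Per-class recall (TP/(TP+FN)):
  r2l: TP=11, FN=3+8+2=13 → 11/24 = 0.4583
  normal: TP=21, FN=3+2+2=7 → 21/28 = 0.7500
  u2r: TP=22, FN=4+0+3=7 → 22/29 = 0.7586
  probe: TP=34, FN=3+1+0=4 → 34/38 = 0.8947
Macro-recall = mean = (0.4583 + 0.7500 + 0.7586 + 0.8947) / 4 = 0.715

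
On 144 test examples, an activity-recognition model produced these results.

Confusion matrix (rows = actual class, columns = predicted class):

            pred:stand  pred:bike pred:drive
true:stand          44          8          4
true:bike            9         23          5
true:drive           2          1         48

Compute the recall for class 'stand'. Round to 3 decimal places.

0.786

Treat 'stand' as positive and all other classes as negative.
recall = TP/(TP+FN).
stand: TP=44, FN=8+4=12 → 44/56 = 0.7857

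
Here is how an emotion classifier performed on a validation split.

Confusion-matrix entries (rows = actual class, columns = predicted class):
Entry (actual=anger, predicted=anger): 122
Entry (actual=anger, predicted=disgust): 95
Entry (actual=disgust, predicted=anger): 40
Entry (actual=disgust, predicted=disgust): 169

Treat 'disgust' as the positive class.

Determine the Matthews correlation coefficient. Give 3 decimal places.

0.382

MCC = (TP·TN − FP·FN) / √((TP+FP)(TP+FN)(TN+FP)(TN+FN))
Numerator = 169·122 − 95·40 = 16818
Denominator = √(264·209·217·162) = √1939657104 = 44041.5384
MCC = 16818 / 44041.5384 = 0.382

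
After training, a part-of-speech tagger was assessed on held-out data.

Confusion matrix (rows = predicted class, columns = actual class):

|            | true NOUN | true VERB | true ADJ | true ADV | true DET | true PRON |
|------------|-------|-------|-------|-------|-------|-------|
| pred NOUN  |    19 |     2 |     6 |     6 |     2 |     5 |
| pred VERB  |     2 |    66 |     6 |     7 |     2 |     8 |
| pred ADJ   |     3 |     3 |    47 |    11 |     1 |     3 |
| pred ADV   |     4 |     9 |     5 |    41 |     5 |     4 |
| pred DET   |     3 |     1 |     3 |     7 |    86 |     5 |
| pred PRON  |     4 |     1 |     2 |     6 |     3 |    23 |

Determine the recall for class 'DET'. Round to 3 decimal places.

0.869

recall = TP/(TP+FN).
DET: TP=86, FN=2+2+1+5+3=13 → 86/99 = 0.8687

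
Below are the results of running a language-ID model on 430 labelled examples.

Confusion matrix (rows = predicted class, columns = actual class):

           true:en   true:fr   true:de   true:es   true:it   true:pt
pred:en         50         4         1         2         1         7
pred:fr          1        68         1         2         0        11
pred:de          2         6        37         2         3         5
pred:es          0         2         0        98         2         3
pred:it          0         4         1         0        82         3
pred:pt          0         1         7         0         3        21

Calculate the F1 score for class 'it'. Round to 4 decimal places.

One-vs-rest for 'it': TP = diagonal; FP = other classes predicted 'it'; FN = 'it' predicted as other.
F1 score = 2·TP/(2·TP+FP+FN).
it: TP=82, FP=0+4+1+0+3=8, FN=1+0+3+2+3=9 → 164/181 = 0.90608

0.9061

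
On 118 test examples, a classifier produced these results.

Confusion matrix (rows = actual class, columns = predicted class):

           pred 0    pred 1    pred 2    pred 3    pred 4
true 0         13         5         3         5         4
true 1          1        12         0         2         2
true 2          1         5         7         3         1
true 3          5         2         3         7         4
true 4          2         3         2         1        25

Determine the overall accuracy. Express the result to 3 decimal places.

Accuracy = trace / total = (13+12+7+7+25=64) / 118 = 64/118 = 0.542

0.542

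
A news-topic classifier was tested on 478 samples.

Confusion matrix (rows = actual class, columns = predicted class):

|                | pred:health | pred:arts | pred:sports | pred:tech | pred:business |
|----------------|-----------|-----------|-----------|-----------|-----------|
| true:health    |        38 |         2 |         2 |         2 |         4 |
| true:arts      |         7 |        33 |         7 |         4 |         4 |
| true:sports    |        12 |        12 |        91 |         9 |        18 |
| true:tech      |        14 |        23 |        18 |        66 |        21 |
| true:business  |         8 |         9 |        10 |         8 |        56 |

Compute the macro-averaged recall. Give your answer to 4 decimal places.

Per-class recall (TP/(TP+FN)):
  health: TP=38, FN=2+2+2+4=10 → 38/48 = 0.79167
  arts: TP=33, FN=7+7+4+4=22 → 33/55 = 0.60000
  sports: TP=91, FN=12+12+9+18=51 → 91/142 = 0.64085
  tech: TP=66, FN=14+23+18+21=76 → 66/142 = 0.46479
  business: TP=56, FN=8+9+10+8=35 → 56/91 = 0.61538
Macro-recall = mean = (0.79167 + 0.60000 + 0.64085 + 0.46479 + 0.61538) / 5 = 0.6225

0.6225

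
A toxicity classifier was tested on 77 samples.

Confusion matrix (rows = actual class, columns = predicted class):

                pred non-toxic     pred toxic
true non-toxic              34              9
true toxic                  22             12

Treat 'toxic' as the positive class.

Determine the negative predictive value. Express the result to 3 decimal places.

NPV = TN/(TN+FN) = 34/(34+22) = 0.607

0.607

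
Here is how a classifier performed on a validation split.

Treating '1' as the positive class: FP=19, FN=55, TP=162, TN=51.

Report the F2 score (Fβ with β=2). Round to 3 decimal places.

0.772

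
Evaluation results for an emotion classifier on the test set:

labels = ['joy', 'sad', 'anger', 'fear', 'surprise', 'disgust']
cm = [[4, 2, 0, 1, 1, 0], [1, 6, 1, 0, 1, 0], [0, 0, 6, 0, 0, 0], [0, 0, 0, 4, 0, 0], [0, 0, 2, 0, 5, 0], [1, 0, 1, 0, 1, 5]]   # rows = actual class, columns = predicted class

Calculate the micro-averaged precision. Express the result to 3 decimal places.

0.714

Micro-averaging pools counts across classes: ΣTP=30, ΣFP=12, ΣFN=12.
Micro-precision = TP/(TP+FP) on pooled counts = 0.714 (equals overall accuracy in single-label multiclass).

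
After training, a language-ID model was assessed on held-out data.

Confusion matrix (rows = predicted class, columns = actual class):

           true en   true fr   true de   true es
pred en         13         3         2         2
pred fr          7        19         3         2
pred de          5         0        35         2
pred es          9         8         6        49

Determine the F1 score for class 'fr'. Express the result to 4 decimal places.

0.6230

Take TP from the diagonal, FP from the rest of the 'fr' prediction marginal, FN from the rest of the 'fr' actual marginal.
F1 score = 2·TP/(2·TP+FP+FN).
fr: TP=19, FP=7+3+2=12, FN=3+0+8=11 → 38/61 = 0.62295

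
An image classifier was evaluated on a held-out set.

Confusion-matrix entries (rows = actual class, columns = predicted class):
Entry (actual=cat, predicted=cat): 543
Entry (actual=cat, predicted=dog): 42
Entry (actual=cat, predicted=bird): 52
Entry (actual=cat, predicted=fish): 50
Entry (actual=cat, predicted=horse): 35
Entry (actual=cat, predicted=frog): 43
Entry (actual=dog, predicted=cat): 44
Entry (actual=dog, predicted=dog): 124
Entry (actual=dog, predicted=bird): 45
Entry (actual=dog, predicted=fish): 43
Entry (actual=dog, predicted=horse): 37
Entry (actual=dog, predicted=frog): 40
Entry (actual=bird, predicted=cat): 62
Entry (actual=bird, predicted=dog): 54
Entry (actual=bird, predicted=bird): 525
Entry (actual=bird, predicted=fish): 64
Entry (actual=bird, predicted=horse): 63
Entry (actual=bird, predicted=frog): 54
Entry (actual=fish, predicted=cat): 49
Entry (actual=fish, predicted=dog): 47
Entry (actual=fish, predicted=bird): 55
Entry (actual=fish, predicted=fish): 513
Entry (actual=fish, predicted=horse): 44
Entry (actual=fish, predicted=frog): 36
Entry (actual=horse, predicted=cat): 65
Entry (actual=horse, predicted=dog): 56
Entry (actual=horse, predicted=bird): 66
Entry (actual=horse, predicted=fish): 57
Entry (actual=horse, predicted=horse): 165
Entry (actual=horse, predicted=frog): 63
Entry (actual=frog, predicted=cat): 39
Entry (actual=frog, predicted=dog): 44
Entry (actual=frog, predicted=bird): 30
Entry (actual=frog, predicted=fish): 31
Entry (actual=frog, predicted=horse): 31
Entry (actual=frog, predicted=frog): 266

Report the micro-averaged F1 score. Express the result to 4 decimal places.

Micro-averaging pools counts across classes: ΣTP=2136, ΣFP=1441, ΣFN=1441.
Micro-F1 score = 2·TP/(2·TP+FP+FN) on pooled counts = 0.5971 (equals overall accuracy in single-label multiclass).

0.5971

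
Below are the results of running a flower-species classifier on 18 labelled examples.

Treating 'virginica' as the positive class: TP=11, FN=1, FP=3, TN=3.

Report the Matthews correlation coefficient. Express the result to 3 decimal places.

MCC = (TP·TN − FP·FN) / √((TP+FP)(TP+FN)(TN+FP)(TN+FN))
Numerator = 11·3 − 3·1 = 30
Denominator = √(14·12·6·4) = √4032 = 63.4980
MCC = 30 / 63.4980 = 0.472

0.472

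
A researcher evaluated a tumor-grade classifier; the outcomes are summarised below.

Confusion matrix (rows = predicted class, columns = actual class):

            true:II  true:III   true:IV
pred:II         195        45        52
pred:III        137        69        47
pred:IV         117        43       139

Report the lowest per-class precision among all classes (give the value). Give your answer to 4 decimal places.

Per-class precision (TP/(TP+FP)):
  II: TP=195, FP=45+52=97 → 195/292 = 0.66781
  III: TP=69, FP=137+47=184 → 69/253 = 0.27273
  IV: TP=139, FP=117+43=160 → 139/299 = 0.46488
Lowest is class 'III' with precision = 0.2727.

0.2727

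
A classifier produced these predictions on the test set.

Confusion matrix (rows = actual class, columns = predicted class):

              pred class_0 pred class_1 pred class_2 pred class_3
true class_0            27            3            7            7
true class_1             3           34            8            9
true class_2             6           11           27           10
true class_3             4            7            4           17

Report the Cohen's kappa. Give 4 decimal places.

Observed agreement pₒ = trace/N = 105/184 = 0.57065
Expected agreement pₑ = Σ (rowᵢ·colᵢ)/N² = (44·40 + 54·55 + 54·46 + 32·43)/184² = 0.25372
κ = (pₒ − pₑ)/(1 − pₑ) = (0.57065 − 0.25372)/(1 − 0.25372) = 0.4247

0.4247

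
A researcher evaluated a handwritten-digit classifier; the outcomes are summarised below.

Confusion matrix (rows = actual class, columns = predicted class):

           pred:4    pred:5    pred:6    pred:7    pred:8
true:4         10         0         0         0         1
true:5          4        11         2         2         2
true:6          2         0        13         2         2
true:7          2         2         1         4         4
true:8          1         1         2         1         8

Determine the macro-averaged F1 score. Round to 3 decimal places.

Per-class F1 score (2·TP/(2·TP+FP+FN)):
  4: TP=10, FP=4+2+2+1=9, FN=0+0+0+1=1 → 20/30 = 0.6667
  5: TP=11, FP=0+0+2+1=3, FN=4+2+2+2=10 → 22/35 = 0.6286
  6: TP=13, FP=0+2+1+2=5, FN=2+0+2+2=6 → 26/37 = 0.7027
  7: TP=4, FP=0+2+2+1=5, FN=2+2+1+4=9 → 8/22 = 0.3636
  8: TP=8, FP=1+2+2+4=9, FN=1+1+2+1=5 → 16/30 = 0.5333
Macro-F1 score = mean = (0.6667 + 0.6286 + 0.7027 + 0.3636 + 0.5333) / 5 = 0.579

0.579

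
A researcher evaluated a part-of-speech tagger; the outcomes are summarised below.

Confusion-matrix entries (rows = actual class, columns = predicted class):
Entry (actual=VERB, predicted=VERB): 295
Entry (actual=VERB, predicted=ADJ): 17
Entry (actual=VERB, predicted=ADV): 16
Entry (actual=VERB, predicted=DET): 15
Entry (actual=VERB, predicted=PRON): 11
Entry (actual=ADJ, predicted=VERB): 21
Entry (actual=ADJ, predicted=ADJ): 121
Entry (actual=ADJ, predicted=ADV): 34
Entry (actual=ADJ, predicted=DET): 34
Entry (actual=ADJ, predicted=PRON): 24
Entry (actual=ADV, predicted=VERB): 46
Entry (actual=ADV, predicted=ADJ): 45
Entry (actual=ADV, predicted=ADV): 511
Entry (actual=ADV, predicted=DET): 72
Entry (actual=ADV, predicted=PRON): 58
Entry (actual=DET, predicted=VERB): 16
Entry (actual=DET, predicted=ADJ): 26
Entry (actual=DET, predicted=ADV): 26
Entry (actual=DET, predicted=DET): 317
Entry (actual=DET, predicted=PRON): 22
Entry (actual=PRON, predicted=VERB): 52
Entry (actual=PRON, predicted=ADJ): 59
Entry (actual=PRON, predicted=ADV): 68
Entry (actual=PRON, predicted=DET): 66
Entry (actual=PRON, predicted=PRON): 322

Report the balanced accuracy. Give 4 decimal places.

0.6791

Balanced accuracy = mean of per-class recall.
  VERB: recall = 295/354 = 0.83333
  ADJ: recall = 121/234 = 0.51709
  ADV: recall = 511/732 = 0.69809
  DET: recall = 317/407 = 0.77887
  PRON: recall = 322/567 = 0.56790
Mean = (0.83333 + 0.51709 + 0.69809 + 0.77887 + 0.56790) / 5 = 0.6791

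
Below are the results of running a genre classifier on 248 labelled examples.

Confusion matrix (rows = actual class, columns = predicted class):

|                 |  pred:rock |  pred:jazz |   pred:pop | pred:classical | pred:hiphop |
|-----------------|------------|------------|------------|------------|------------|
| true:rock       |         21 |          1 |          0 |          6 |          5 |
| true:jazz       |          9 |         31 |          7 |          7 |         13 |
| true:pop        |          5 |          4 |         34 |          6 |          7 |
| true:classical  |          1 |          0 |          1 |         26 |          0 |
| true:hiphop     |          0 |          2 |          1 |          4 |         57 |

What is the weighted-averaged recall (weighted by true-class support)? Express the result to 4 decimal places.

Per-class recall (TP/(TP+FN)):
  rock: TP=21, FN=1+0+6+5=12 → 21/33 = 0.63636
  jazz: TP=31, FN=9+7+7+13=36 → 31/67 = 0.46269
  pop: TP=34, FN=5+4+6+7=22 → 34/56 = 0.60714
  classical: TP=26, FN=1+0+1+0=2 → 26/28 = 0.92857
  hiphop: TP=57, FN=0+2+1+4=7 → 57/64 = 0.89063
Weighted-recall = Σ (supportᵢ/N)·recallᵢ with N=248: (33/248)·0.63636 + (67/248)·0.46269 + (56/248)·0.60714 + (28/248)·0.92857 + (64/248)·0.89063 = 0.6815

0.6815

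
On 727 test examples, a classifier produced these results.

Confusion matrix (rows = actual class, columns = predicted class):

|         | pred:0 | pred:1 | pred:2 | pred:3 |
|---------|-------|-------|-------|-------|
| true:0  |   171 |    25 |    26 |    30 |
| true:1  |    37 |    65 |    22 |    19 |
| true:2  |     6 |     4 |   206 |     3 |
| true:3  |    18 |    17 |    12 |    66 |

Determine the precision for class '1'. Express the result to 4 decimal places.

One-vs-rest for '1': TP = diagonal; FP = other classes predicted '1'; FN = '1' predicted as other.
precision = TP/(TP+FP).
1: TP=65, FP=25+4+17=46 → 65/111 = 0.58559

0.5856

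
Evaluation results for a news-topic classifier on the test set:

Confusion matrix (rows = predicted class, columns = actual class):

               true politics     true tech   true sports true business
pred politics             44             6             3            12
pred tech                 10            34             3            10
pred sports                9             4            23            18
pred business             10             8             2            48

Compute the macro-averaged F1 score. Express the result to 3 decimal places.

0.605

Per-class F1 score (2·TP/(2·TP+FP+FN)):
  politics: TP=44, FP=6+3+12=21, FN=10+9+10=29 → 88/138 = 0.6377
  tech: TP=34, FP=10+3+10=23, FN=6+4+8=18 → 68/109 = 0.6239
  sports: TP=23, FP=9+4+18=31, FN=3+3+2=8 → 46/85 = 0.5412
  business: TP=48, FP=10+8+2=20, FN=12+10+18=40 → 96/156 = 0.6154
Macro-F1 score = mean = (0.6377 + 0.6239 + 0.5412 + 0.6154) / 4 = 0.605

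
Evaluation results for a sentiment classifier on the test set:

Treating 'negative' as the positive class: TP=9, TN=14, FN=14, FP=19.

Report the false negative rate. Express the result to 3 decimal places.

0.609

FNR = FN/(FN+TP) = 14/(14+9) = 0.609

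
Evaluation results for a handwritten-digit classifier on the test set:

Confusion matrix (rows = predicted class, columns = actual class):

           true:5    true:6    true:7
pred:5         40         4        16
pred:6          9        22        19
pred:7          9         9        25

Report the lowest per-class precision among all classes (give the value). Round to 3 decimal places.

0.440

Per-class precision (TP/(TP+FP)):
  5: TP=40, FP=4+16=20 → 40/60 = 0.6667
  6: TP=22, FP=9+19=28 → 22/50 = 0.4400
  7: TP=25, FP=9+9=18 → 25/43 = 0.5814
Lowest is class '6' with precision = 0.440.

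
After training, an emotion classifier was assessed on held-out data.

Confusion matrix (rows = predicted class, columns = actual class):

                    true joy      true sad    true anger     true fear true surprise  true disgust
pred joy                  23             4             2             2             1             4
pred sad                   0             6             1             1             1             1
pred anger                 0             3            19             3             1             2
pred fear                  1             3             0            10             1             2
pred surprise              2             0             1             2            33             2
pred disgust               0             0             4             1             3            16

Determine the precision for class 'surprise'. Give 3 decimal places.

0.825

Take TP from the diagonal, FP from the rest of the 'surprise' prediction marginal, FN from the rest of the 'surprise' actual marginal.
precision = TP/(TP+FP).
surprise: TP=33, FP=2+0+1+2+2=7 → 33/40 = 0.8250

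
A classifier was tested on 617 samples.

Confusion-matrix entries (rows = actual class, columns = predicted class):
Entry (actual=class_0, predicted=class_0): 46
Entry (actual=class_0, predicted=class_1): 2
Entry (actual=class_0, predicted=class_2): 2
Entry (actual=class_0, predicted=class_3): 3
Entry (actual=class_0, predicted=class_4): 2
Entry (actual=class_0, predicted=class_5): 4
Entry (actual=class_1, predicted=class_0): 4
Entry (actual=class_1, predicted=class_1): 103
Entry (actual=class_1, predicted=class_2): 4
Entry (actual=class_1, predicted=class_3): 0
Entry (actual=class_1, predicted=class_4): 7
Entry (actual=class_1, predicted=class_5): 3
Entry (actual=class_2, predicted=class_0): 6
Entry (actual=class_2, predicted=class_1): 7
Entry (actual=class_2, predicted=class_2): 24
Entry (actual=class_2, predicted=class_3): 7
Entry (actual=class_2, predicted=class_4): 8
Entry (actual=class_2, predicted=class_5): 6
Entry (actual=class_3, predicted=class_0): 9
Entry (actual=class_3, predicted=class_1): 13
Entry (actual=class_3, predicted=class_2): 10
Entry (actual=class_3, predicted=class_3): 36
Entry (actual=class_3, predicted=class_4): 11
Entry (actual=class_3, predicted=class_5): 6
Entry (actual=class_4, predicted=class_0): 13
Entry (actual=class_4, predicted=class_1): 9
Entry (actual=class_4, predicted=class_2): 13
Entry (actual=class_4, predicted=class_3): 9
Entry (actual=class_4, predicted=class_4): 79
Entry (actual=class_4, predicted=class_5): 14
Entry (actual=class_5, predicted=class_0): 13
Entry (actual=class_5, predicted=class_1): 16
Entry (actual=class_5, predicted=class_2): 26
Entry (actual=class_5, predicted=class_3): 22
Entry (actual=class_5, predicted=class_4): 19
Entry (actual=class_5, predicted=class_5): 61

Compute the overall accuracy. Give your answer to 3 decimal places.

Accuracy = trace / total = (46+103+24+36+79+61=349) / 617 = 349/617 = 0.566

0.566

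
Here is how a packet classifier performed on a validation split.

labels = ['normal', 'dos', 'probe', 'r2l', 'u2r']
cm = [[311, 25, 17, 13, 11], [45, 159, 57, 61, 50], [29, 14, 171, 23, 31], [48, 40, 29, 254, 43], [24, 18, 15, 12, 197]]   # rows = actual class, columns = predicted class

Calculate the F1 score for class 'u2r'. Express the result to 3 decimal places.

Treat 'u2r' as positive and all other classes as negative.
F1 score = 2·TP/(2·TP+FP+FN).
u2r: TP=197, FP=11+50+31+43=135, FN=24+18+15+12=69 → 394/598 = 0.6589

0.659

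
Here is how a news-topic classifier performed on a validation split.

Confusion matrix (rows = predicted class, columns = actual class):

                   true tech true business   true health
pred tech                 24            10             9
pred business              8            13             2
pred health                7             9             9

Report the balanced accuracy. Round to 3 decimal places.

0.491

Balanced accuracy = mean of per-class recall.
  tech: recall = 24/39 = 0.6154
  business: recall = 13/32 = 0.4063
  health: recall = 9/20 = 0.4500
Mean = (0.6154 + 0.4063 + 0.4500) / 3 = 0.491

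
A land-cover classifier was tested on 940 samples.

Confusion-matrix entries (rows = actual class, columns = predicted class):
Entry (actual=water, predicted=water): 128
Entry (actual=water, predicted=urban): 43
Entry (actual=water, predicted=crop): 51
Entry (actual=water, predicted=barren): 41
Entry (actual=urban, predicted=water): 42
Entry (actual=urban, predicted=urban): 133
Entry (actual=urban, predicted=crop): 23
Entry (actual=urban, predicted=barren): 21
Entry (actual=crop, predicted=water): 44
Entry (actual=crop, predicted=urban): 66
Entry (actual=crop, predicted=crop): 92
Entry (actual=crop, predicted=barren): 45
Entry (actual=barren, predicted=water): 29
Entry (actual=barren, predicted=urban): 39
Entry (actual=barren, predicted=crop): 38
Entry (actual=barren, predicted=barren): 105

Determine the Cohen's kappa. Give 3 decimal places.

0.317

Observed agreement pₒ = trace/N = 458/940 = 0.4872
Expected agreement pₑ = Σ (rowᵢ·colᵢ)/N² = (263·243 + 219·281 + 247·204 + 211·212)/940² = 0.2496
κ = (pₒ − pₑ)/(1 − pₑ) = (0.4872 − 0.2496)/(1 − 0.2496) = 0.317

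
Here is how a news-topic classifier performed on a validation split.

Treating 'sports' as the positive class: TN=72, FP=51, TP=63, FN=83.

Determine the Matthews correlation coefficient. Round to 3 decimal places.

MCC = (TP·TN − FP·FN) / √((TP+FP)(TP+FN)(TN+FP)(TN+FN))
Numerator = 63·72 − 51·83 = 303
Denominator = √(114·146·123·155) = √317317860 = 17813.4180
MCC = 303 / 17813.4180 = 0.017

0.017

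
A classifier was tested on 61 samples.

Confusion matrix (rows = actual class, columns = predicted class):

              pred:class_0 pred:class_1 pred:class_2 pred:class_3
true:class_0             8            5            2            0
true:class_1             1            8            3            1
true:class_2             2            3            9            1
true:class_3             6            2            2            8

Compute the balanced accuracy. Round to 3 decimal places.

0.548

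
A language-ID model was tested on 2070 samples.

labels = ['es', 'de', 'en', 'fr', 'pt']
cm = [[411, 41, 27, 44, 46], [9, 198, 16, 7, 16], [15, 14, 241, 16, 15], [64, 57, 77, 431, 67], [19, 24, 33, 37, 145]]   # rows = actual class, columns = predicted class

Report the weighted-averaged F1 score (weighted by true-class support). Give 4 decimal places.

Per-class F1 score (2·TP/(2·TP+FP+FN)):
  es: TP=411, FP=9+15+64+19=107, FN=41+27+44+46=158 → 822/1087 = 0.75621
  de: TP=198, FP=41+14+57+24=136, FN=9+16+7+16=48 → 396/580 = 0.68276
  en: TP=241, FP=27+16+77+33=153, FN=15+14+16+15=60 → 482/695 = 0.69353
  fr: TP=431, FP=44+7+16+37=104, FN=64+57+77+67=265 → 862/1231 = 0.70024
  pt: TP=145, FP=46+16+15+67=144, FN=19+24+33+37=113 → 290/547 = 0.53016
Weighted-F1 score = Σ (supportᵢ/N)·F1 scoreᵢ with N=2070: (569/2070)·0.75621 + (246/2070)·0.68276 + (301/2070)·0.69353 + (696/2070)·0.70024 + (258/2070)·0.53016 = 0.6914

0.6914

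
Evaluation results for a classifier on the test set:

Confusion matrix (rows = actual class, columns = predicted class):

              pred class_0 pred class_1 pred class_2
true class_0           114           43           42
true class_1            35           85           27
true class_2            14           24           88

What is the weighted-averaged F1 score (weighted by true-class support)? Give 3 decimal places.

Per-class F1 score (2·TP/(2·TP+FP+FN)):
  class_0: TP=114, FP=35+14=49, FN=43+42=85 → 228/362 = 0.6298
  class_1: TP=85, FP=43+24=67, FN=35+27=62 → 170/299 = 0.5686
  class_2: TP=88, FP=42+27=69, FN=14+24=38 → 176/283 = 0.6219
Weighted-F1 score = Σ (supportᵢ/N)·F1 scoreᵢ with N=472: (199/472)·0.6298 + (147/472)·0.5686 + (126/472)·0.6219 = 0.609

0.609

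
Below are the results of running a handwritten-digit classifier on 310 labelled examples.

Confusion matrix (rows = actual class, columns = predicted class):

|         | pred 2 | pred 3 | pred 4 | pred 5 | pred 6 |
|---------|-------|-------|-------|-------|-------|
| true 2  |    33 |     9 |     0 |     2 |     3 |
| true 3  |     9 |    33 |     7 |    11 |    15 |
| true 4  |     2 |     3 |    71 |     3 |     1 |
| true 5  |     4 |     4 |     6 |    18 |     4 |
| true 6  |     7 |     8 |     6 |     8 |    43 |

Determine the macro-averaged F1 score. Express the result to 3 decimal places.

Per-class F1 score (2·TP/(2·TP+FP+FN)):
  2: TP=33, FP=9+2+4+7=22, FN=9+0+2+3=14 → 66/102 = 0.6471
  3: TP=33, FP=9+3+4+8=24, FN=9+7+11+15=42 → 66/132 = 0.5000
  4: TP=71, FP=0+7+6+6=19, FN=2+3+3+1=9 → 142/170 = 0.8353
  5: TP=18, FP=2+11+3+8=24, FN=4+4+6+4=18 → 36/78 = 0.4615
  6: TP=43, FP=3+15+1+4=23, FN=7+8+6+8=29 → 86/138 = 0.6232
Macro-F1 score = mean = (0.6471 + 0.5000 + 0.8353 + 0.4615 + 0.6232) / 5 = 0.613

0.613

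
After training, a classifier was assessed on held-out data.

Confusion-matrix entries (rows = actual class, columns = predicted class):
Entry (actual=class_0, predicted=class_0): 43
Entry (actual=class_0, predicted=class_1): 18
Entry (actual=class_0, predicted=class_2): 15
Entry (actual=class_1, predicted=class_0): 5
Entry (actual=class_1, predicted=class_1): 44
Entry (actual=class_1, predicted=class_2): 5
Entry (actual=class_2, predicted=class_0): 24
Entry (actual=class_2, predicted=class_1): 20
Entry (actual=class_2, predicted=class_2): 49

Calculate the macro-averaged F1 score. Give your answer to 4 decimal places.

0.6110

Per-class F1 score (2·TP/(2·TP+FP+FN)):
  class_0: TP=43, FP=5+24=29, FN=18+15=33 → 86/148 = 0.58108
  class_1: TP=44, FP=18+20=38, FN=5+5=10 → 88/136 = 0.64706
  class_2: TP=49, FP=15+5=20, FN=24+20=44 → 98/162 = 0.60494
Macro-F1 score = mean = (0.58108 + 0.64706 + 0.60494) / 3 = 0.6110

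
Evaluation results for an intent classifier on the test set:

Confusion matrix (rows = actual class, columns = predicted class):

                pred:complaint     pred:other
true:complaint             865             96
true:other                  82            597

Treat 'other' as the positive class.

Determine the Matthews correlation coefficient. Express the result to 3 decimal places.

MCC = (TP·TN − FP·FN) / √((TP+FP)(TP+FN)(TN+FP)(TN+FN))
Numerator = 597·865 − 96·82 = 508533
Denominator = √(693·679·961·947) = √428229296649 = 654392.3110
MCC = 508533 / 654392.3110 = 0.777

0.777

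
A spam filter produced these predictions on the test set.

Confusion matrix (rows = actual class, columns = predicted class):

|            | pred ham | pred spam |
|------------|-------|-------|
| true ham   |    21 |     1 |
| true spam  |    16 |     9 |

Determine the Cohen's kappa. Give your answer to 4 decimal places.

Observed agreement pₒ = trace/N = 30/47 = 0.63830
Expected agreement pₑ = Σ (rowᵢ·colᵢ)/N² = (22·37 + 25·10)/47² = 0.48167
κ = (pₒ − pₑ)/(1 − pₑ) = (0.63830 − 0.48167)/(1 − 0.48167) = 0.3022

0.3022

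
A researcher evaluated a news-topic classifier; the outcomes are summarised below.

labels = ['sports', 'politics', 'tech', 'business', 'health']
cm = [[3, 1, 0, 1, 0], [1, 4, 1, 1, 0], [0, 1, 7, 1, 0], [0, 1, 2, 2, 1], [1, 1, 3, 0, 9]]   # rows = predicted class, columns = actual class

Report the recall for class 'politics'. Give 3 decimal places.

0.500

Take TP from the diagonal, FP from the rest of the 'politics' prediction marginal, FN from the rest of the 'politics' actual marginal.
recall = TP/(TP+FN).
politics: TP=4, FN=1+1+1+1=4 → 4/8 = 0.5000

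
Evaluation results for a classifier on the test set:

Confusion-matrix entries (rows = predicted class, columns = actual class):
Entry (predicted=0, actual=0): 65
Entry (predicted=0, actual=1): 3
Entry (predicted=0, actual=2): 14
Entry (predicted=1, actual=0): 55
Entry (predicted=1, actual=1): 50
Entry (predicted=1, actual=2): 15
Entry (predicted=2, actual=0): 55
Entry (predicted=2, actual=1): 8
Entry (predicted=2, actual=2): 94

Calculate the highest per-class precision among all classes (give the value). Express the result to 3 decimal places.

0.793

Per-class precision (TP/(TP+FP)):
  0: TP=65, FP=3+14=17 → 65/82 = 0.7927
  1: TP=50, FP=55+15=70 → 50/120 = 0.4167
  2: TP=94, FP=55+8=63 → 94/157 = 0.5987
Highest is class '0' with precision = 0.793.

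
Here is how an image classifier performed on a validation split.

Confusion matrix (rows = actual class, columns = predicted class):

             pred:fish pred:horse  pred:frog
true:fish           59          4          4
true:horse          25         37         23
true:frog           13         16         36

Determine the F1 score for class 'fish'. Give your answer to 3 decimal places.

Take TP from the diagonal, FP from the rest of the 'fish' prediction marginal, FN from the rest of the 'fish' actual marginal.
F1 score = 2·TP/(2·TP+FP+FN).
fish: TP=59, FP=25+13=38, FN=4+4=8 → 118/164 = 0.7195

0.720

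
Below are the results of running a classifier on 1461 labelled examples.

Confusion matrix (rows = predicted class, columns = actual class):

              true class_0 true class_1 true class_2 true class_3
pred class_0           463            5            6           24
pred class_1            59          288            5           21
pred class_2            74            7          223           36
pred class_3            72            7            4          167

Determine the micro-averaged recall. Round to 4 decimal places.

0.7810

Micro-averaging pools counts across classes: ΣTP=1141, ΣFP=320, ΣFN=320.
Micro-recall = TP/(TP+FN) on pooled counts = 0.7810 (equals overall accuracy in single-label multiclass).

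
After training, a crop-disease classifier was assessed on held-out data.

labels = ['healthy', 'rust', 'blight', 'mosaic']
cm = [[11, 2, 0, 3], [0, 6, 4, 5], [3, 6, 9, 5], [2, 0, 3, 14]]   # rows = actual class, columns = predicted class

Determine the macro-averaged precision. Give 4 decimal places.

Per-class precision (TP/(TP+FP)):
  healthy: TP=11, FP=0+3+2=5 → 11/16 = 0.68750
  rust: TP=6, FP=2+6+0=8 → 6/14 = 0.42857
  blight: TP=9, FP=0+4+3=7 → 9/16 = 0.56250
  mosaic: TP=14, FP=3+5+5=13 → 14/27 = 0.51852
Macro-precision = mean = (0.68750 + 0.42857 + 0.56250 + 0.51852) / 4 = 0.5493

0.5493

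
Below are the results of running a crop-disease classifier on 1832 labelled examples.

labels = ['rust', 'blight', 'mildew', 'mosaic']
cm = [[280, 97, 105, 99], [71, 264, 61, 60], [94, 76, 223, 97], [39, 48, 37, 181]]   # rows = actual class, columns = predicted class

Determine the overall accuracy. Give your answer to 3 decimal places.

Accuracy = trace / total = (280+264+223+181=948) / 1832 = 948/1832 = 0.517

0.517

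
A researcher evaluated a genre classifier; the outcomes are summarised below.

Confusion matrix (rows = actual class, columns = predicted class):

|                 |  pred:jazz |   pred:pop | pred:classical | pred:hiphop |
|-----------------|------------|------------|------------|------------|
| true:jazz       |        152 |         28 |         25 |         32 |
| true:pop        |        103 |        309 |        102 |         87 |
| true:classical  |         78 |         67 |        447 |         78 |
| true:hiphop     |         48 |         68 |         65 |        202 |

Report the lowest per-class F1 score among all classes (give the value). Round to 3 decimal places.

Per-class F1 score (2·TP/(2·TP+FP+FN)):
  jazz: TP=152, FP=103+78+48=229, FN=28+25+32=85 → 304/618 = 0.4919
  pop: TP=309, FP=28+67+68=163, FN=103+102+87=292 → 618/1073 = 0.5760
  classical: TP=447, FP=25+102+65=192, FN=78+67+78=223 → 894/1309 = 0.6830
  hiphop: TP=202, FP=32+87+78=197, FN=48+68+65=181 → 404/782 = 0.5166
Lowest is class 'jazz' with F1 score = 0.492.

0.492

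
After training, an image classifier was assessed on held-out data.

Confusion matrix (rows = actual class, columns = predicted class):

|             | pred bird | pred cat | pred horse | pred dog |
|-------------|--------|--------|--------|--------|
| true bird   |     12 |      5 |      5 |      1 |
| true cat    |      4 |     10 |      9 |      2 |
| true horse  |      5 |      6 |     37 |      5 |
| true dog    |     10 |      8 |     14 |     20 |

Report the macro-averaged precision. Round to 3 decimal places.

0.504

Per-class precision (TP/(TP+FP)):
  bird: TP=12, FP=4+5+10=19 → 12/31 = 0.3871
  cat: TP=10, FP=5+6+8=19 → 10/29 = 0.3448
  horse: TP=37, FP=5+9+14=28 → 37/65 = 0.5692
  dog: TP=20, FP=1+2+5=8 → 20/28 = 0.7143
Macro-precision = mean = (0.3871 + 0.3448 + 0.5692 + 0.7143) / 4 = 0.504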